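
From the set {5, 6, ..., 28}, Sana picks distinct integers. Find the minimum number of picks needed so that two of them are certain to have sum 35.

A set avoiding the sum 35 can contain at most one of each pair {x, 35−x}, plus the 2 elements whose complement lies outside the range.
The integers 5, …, 17 (13 of them) are such a set: any two sum to at least 5+6 = 11 and at most 16+17 = 33 < 35.
Pigeonhole: any 14th integer completes one of the 11 pairs, so 14 choices force a sum of 35.

14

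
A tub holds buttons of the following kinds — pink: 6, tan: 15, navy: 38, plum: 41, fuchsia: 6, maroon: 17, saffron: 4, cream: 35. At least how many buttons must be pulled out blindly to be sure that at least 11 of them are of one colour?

67

Put each drawn button into a box by colour. The largest draw with every box below 11 takes min(count, 10) from each colour; colours with fewer than 10 contribute all they have.
Σ min(cᵢ, 10) = 6 + 10 + 10 + 10 + 6 + 10 + 4 + 10 = 66.
Draw number 66 + 1 = 67 must push one box to 11.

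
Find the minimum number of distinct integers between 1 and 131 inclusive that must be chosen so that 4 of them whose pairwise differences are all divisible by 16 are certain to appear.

Integers whose pairwise differences are multiples of 16 are exactly those sharing a remainder mod 16. By the pigeonhole principle, the 16 residue classes mod 16 are the pigeonholes.
With 48 integers one could put 3 in each residue class and have no class reach 4.
The 49th integer pushes some class to 4, so 16·3 + 1 = 49.

49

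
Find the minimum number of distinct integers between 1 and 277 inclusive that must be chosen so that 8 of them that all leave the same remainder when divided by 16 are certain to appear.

113

By the pigeonhole principle, the 16 residue classes mod 16 are the pigeonholes.
With 112 integers one could put 7 in each residue class and have no class reach 8.
The 113th integer pushes some class to 8, so 16·7 + 1 = 113.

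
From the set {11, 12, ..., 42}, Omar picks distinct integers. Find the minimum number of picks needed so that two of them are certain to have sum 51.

18

A set avoiding the sum 51 can contain at most one of each pair {x, 51−x}, plus the 2 elements whose complement lies outside the range.
The integers 26, …, 42 (17 of them) are such a set: any two sum to at least 26+27 = 53 > 51.
Any 18th integer completes one of the 15 pairs, so 18 choices force a sum of 51.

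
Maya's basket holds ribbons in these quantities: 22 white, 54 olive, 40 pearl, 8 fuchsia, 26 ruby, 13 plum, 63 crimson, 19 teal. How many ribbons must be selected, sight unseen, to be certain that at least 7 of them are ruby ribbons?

In the worst case for collecting ruby ribbons, every non-ruby ribbon comes out first.
There are 22 + 54 + 40 + 8 + 13 + 63 + 19 = 219 non-ruby ribbons altogether.
After those, each further ribbon must be ruby, so 219 + 7 = 226 draws guarantee 7 ruby ribbons.

226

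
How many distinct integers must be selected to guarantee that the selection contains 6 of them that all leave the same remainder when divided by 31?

By the pigeonhole principle, the 31 residue classes mod 31 are the pigeonholes.
With 155 integers one could put 5 in each residue class and have no class reach 6.
The 156th integer pushes some class to 6, so 31·5 + 1 = 156.

156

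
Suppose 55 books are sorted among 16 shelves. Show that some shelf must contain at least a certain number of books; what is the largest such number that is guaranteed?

By the pigeonhole principle, the 16 shelves are the holes and the 55 books are the pigeons.
If every shelf held at most 3 books, the total would be at most 16 × 3 = 48, which is less than 55.
So some shelf holds at least ⌈55/16⌉ = 4 books.

4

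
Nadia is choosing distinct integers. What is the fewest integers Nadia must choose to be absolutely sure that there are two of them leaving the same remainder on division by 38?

39

By pigeonhole, the 38 residue classes mod 38 are the pigeonholes.
With 38 integers one could put 1 in each residue class and have no class reach 2.
The 39th integer pushes some class to 2, so 38·1 + 1 = 39.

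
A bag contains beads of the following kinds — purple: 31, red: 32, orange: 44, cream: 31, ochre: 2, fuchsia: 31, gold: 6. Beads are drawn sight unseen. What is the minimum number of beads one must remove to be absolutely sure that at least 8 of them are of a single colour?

The 7 colours are the holes; the beads drawn are the pigeons.
To avoid 8 of any one colour, the worst case takes at most 7 of each colour, or every bead of a colour that has fewer than 7.
That gives 7 + 7 + 7 + 7 + 2 + 7 + 6 = 43 beads with no colour reaching 8.
The next bead forces some colour to 8, so 43 + 1 = 44.

44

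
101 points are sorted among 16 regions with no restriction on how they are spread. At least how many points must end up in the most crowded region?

7

The 16 regions are the holes and the 101 points are the pigeons.
If every region held at most 6 points, the total would be at most 16 × 6 = 96, which is less than 101.
So some region holds at least ⌈101/16⌉ = 7 points.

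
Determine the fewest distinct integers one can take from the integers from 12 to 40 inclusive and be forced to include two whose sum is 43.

20

Group the elements by complementary pair {x, 43−x}: {12,31}, {13,30}, {14,29}, …, giving 10 two-element pairs and 9 integers whose partner 43−x falls outside [12,40].
Treating each of those 19 groups as a pigeonhole, one can pick one integer per group — 19 integers — with no two summing to 43.
The 20th integer lands in an occupied pair, forcing a sum of 43.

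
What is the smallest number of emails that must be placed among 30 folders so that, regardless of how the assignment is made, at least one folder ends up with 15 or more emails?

With 420 emails one could put exactly 14 in each of the 30 folders, and no folder would reach 15.
Pigeonhole: one more email must land in a folder that already has 14, giving it 15.
So 30 × 14 + 1 = 421 emails are required.

421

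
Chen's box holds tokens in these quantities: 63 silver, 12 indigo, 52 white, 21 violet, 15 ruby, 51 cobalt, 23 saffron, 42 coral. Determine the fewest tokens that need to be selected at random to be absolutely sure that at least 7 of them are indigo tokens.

In the worst case for collecting indigo tokens, every non-indigo token comes out first.
There are 63 + 52 + 21 + 15 + 51 + 23 + 42 = 267 non-indigo tokens altogether.
After those, each further token must be indigo, so 267 + 7 = 274 draws guarantee 7 indigo tokens.

274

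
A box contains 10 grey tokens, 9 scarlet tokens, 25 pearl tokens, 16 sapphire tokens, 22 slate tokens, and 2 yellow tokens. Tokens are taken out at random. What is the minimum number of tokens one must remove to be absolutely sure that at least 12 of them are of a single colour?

55

Put each drawn token into a box by colour. The largest draw with every box below 12 takes min(count, 11) from each colour; colours with fewer than 11 contribute all they have.
Σ min(cᵢ, 11) = 10 + 9 + 11 + 11 + 11 + 2 = 54.
Draw number 54 + 1 = 55 must push one box to 12.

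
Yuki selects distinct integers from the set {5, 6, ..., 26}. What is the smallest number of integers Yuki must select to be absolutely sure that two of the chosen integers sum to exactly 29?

13

Group the elements by complementary pair {x, 29−x}: {5,24}, {6,23}, {7,22}, …, giving 10 two-element pairs and 2 integers whose partner 29−x falls outside [5,26].
Pigeonhole: treating each of those 12 groups as a pigeonhole, one can pick one integer per group — 12 integers — with no two summing to 29.
The 13th integer lands in an occupied pair, forcing a sum of 29.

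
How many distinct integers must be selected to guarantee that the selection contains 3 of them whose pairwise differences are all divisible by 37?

Integers whose pairwise differences are multiples of 37 are exactly those sharing a remainder mod 37. The 37 residue classes mod 37 are the pigeonholes.
With 74 integers one could put 2 in each residue class and have no class reach 3.
The 75th integer pushes some class to 3, so 37·2 + 1 = 75.

75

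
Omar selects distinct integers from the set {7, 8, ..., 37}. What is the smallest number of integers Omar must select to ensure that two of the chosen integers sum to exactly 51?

20

Group the elements by complementary pair {x, 51−x}: {14,37}, {15,36}, {16,35}, …, giving 12 two-element pairs and 7 integers whose partner 51−x falls outside [7,37].
By the pigeonhole principle, treating each of those 19 groups as a pigeonhole, one can pick one integer per group — 19 integers — with no two summing to 51.
The 20th integer lands in an occupied pair, forcing a sum of 51.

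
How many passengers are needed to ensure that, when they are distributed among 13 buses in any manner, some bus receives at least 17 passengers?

209

With 208 passengers one could put exactly 16 in each of the 13 buses, and no bus would reach 17.
Pigeonhole: one more passenger must land in a bus that already has 16, giving it 17.
So 13 × 16 + 1 = 209 passengers are required.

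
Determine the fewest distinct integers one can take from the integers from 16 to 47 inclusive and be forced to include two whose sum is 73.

22

Two chosen integers sum to 73 exactly when both halves of some pair {x, 73−x} with 26 ≤ x ≤ 73−x ≤ 47 are chosen — 11 such pairs.
The remaining 10 elements (those with no distinct partner in range) can never complete a 73-sum, so the worst case takes all of them and one from each pair: 10 + 11 = 21.
Pigeonhole: the 22nd integer has to be the second member of some pair, so 21 + 1 = 22.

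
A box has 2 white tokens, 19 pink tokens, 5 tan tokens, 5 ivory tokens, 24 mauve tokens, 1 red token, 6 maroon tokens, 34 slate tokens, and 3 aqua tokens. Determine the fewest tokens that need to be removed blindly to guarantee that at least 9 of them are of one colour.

47

An adversary could hand out at most 8 tokens per colour (6 colours run out sooner): 2 + 8 + 5 + 5 + 8 + 1 + 6 + 8 + 3 = 46 tokens and still no colour has 9.
By the pigeonhole principle, one more token lands in a colour already at 8, so 47 draws are enough and 46 are not.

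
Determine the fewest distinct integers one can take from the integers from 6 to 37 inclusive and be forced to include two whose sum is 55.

A set avoiding the sum 55 can contain at most one of each pair {x, 55−x}, plus the 12 elements whose complement lies outside the range.
The integers 6, …, 27 (22 of them) are such a set: any two sum to at least 6+7 = 13 and at most 26+27 = 53 < 55.
Any 23rd integer completes one of the 10 pairs, so 23 choices force a sum of 55.

23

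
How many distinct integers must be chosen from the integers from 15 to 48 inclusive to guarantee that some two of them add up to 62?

Group the elements by complementary pair {x, 62−x}: {15,47}, {16,46}, {17,45}, …, giving 16 two-element pairs; the single value 31 (it cannot pair with itself since the integers are distinct); and 1 integer whose partner 62−x falls outside [15,48].
Treating each of those 18 groups as a pigeonhole, one can pick one integer per group — 18 integers — with no two summing to 62.
The 19th integer lands in an occupied pair, forcing a sum of 62.

19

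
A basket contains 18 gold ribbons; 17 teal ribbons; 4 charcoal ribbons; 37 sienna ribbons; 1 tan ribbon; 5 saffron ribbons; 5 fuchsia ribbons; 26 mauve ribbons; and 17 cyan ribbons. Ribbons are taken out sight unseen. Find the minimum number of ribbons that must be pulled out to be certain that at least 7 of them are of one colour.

By pigeonhole, put each drawn ribbon into a box by colour. The largest draw with every box below 7 takes min(count, 6) from each colour; colours with fewer than 6 contribute all they have.
Σ min(cᵢ, 6) = 6 + 6 + 4 + 6 + 1 + 5 + 5 + 6 + 6 = 45.
Draw number 45 + 1 = 46 must push one box to 7.

46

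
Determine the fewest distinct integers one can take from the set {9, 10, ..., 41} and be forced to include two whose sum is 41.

Group the elements by complementary pair {x, 41−x}: {9,32}, {10,31}, {11,30}, …, giving 12 two-element pairs and 9 integers whose partner 41−x falls outside [9,41].
By pigeonhole, treating each of those 21 groups as a pigeonhole, one can pick one integer per group — 21 integers — with no two summing to 41.
The 22nd integer lands in an occupied pair, forcing a sum of 41.

22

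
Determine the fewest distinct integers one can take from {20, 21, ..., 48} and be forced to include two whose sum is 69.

16

Group the elements by complementary pair {x, 69−x}: {21,48}, {22,47}, {23,46}, …, giving 14 two-element pairs and 1 integer whose partner 69−x falls outside [20,48].
Treating each of those 15 groups as a pigeonhole, one can pick one integer per group — 15 integers — with no two summing to 69.
The 16th integer lands in an occupied pair, forcing a sum of 69.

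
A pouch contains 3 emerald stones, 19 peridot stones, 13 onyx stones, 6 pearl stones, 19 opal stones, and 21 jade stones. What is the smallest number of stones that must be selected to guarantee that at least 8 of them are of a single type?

38

Put each drawn stone into a box by type. The largest draw with every box below 8 takes min(count, 7) from each type; types with fewer than 7 contribute all they have.
Σ min(cᵢ, 7) = 3 + 7 + 7 + 6 + 7 + 7 = 37.
Draw number 37 + 1 = 38 must push one box to 8.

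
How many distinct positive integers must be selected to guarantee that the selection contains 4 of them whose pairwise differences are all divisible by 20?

Integers whose pairwise differences are multiples of 20 are exactly those sharing a remainder mod 20. By pigeonhole, the 20 residue classes mod 20 are the pigeonholes.
With 60 integers one could put 3 in each residue class and have no class reach 4.
The 61st integer pushes some class to 4, so 20·3 + 1 = 61.

61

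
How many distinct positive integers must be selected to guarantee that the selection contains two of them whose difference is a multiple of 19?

Integers whose pairwise differences are multiples of 19 are exactly those sharing a remainder mod 19. By pigeonhole, the 19 residue classes mod 19 are the pigeonholes.
With 19 integers one could put 1 in each residue class and have no class reach 2.
The 20th integer pushes some class to 2, so 19·1 + 1 = 20.

20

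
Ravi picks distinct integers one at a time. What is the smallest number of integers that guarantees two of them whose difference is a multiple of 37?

Integers whose pairwise differences are multiples of 37 are exactly those sharing a remainder mod 37. By the pigeonhole principle, the 37 residue classes mod 37 are the pigeonholes.
With 37 integers one could put 1 in each residue class and have no class reach 2.
The 38th integer pushes some class to 2, so 37·1 + 1 = 38.

38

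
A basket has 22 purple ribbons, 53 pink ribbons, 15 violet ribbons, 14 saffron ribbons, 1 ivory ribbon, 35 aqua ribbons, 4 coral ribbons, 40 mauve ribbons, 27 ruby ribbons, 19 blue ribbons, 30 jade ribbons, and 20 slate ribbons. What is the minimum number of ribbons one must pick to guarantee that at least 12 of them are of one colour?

Put each drawn ribbon into a box by colour. The largest draw with every box below 12 takes min(count, 11) from each colour; colours with fewer than 11 contribute all they have.
Σ min(cᵢ, 11) = 11 + 11 + 11 + 11 + 1 + 11 + 4 + 11 + 11 + 11 + 11 + 11 = 115.
Draw number 115 + 1 = 116 must push one box to 12.

116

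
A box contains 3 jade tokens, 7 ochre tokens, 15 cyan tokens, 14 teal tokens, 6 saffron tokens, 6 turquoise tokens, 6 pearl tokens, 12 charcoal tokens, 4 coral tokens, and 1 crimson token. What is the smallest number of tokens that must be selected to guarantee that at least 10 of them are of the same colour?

61

An adversary could hand out at most 9 tokens per colour (7 colours run out sooner): 3 + 7 + 9 + 9 + 6 + 6 + 6 + 9 + 4 + 1 = 60 tokens and still no colour has 10.
One more token lands in a colour already at 9, so 61 draws are enough and 60 are not.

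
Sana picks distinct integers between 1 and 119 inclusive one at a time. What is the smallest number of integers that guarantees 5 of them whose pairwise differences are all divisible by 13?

Integers whose pairwise differences are multiples of 13 are exactly those sharing a remainder mod 13. The 13 residue classes mod 13 are the pigeonholes.
With 52 integers one could put 4 in each residue class and have no class reach 5.
The 53rd integer pushes some class to 5, so 13·4 + 1 = 53.

53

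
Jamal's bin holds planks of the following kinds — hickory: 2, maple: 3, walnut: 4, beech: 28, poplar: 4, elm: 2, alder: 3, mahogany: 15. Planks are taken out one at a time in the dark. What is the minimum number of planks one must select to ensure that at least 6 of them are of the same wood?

Pigeonhole: put each drawn plank into a box by wood. The largest draw with every box below 6 takes min(count, 5) from each wood; woods with fewer than 5 contribute all they have.
Σ min(cᵢ, 5) = 2 + 3 + 4 + 5 + 4 + 2 + 3 + 5 = 28.
Draw number 28 + 1 = 29 must push one box to 6.

29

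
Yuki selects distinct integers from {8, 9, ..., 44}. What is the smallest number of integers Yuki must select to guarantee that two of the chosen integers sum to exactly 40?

26

Two chosen integers sum to 40 exactly when both halves of some pair {x, 40−x} with 8 ≤ x ≤ 40−x ≤ 32 are chosen — 12 such pairs.
The remaining 13 elements (those with no distinct partner in range) can never complete a 40-sum, so the worst case takes all of them and one from each pair: 13 + 12 = 25.
The 26th integer has to be the second member of some pair, so 25 + 1 = 26.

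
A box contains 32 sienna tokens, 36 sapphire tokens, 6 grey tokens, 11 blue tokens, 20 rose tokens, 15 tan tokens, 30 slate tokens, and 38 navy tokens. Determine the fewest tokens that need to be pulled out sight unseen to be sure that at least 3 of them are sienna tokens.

In the worst case for collecting sienna tokens, every non-sienna token comes out first.
There are 36 + 6 + 11 + 20 + 15 + 30 + 38 = 156 non-sienna tokens altogether.
After those, each further token must be sienna, so 156 + 3 = 159 draws guarantee 3 sienna tokens.

159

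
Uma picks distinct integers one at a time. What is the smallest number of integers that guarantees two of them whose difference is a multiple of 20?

Integers whose pairwise differences are multiples of 20 are exactly those sharing a remainder mod 20. The 20 residue classes mod 20 are the pigeonholes.
With 20 integers one could put 1 in each residue class and have no class reach 2.
The 21st integer pushes some class to 2, so 20·1 + 1 = 21.

21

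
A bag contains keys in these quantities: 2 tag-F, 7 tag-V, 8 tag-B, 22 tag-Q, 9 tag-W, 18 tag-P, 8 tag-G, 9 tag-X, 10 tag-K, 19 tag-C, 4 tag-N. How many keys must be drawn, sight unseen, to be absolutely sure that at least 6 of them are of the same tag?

52

An adversary could hand out at most 5 keys per tag (tag-F, tag-N run out sooner): 2 + 5 + 5 + 5 + 5 + 5 + 5 + 5 + 5 + 5 + 4 = 51 keys and still no tag has 6.
By the pigeonhole principle, one more key lands in a tag already at 5, so 52 draws are enough and 51 are not.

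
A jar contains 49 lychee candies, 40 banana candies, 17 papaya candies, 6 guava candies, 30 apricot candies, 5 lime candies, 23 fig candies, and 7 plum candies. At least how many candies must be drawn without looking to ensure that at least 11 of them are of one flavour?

69

The 8 flavours are the holes; the candies drawn are the pigeons.
To avoid 11 of any one flavour, the worst case takes at most 10 of each flavour, or every candy of a flavour that has fewer than 10.
That gives 10 + 10 + 10 + 6 + 10 + 5 + 10 + 7 = 68 candies with no flavour reaching 11.
The next candy forces some flavour to 11, so 68 + 1 = 69.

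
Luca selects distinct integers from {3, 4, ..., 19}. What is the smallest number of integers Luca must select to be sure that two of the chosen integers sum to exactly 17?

12

A set avoiding the sum 17 can contain at most one of each pair {x, 17−x}, plus the 5 elements whose complement lies outside the range.
The integers 9, …, 19 (11 of them) are such a set: any two sum to at least 9+10 = 19 > 17.
Any 12th integer completes one of the 6 pairs, so 12 choices force a sum of 17.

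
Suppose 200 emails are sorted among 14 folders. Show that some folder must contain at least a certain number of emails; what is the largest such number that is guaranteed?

The 14 folders are the holes and the 200 emails are the pigeons.
If every folder held at most 14 emails, the total would be at most 14 × 14 = 196, which is less than 200.
So some folder holds at least ⌈200/14⌉ = 15 emails.

15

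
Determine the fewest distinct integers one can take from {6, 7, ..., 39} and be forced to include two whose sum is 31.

25

Two chosen integers sum to 31 exactly when both halves of some pair {x, 31−x} with 6 ≤ x ≤ 31−x ≤ 25 are chosen — 10 such pairs.
The remaining 14 elements (those with no distinct partner in range) can never complete a 31-sum, so the worst case takes all of them and one from each pair: 14 + 10 = 24.
By pigeonhole, the 25th integer has to be the second member of some pair, so 24 + 1 = 25.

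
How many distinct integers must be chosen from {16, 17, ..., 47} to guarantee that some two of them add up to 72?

22

Group the elements by complementary pair {x, 72−x}: {25,47}, {26,46}, {27,45}, …, giving 11 two-element pairs, the single value 36 (it cannot pair with itself since the integers are distinct), and 9 integers whose partner 72−x falls outside [16,47].
Treating each of those 21 groups as a pigeonhole, one can pick one integer per group — 21 integers — with no two summing to 72.
The 22nd integer lands in an occupied pair, forcing a sum of 72.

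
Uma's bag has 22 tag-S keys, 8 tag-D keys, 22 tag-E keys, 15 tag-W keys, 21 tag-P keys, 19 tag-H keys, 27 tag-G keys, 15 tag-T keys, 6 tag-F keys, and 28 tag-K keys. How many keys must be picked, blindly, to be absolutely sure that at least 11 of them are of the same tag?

95

By the pigeonhole principle, the 10 tags are the holes; the keys drawn are the pigeons.
To avoid 11 of any one tag, the worst case takes at most 10 of each tag, or every key of a tag that has fewer than 10.
That gives 10 + 8 + 10 + 10 + 10 + 10 + 10 + 10 + 6 + 10 = 94 keys with no tag reaching 11.
The next key forces some tag to 11, so 94 + 1 = 95.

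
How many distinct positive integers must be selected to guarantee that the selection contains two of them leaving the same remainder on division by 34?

35

By the pigeonhole principle, the 34 residue classes mod 34 are the pigeonholes.
With 34 integers one could put 1 in each residue class and have no class reach 2.
The 35th integer pushes some class to 2, so 34·1 + 1 = 35.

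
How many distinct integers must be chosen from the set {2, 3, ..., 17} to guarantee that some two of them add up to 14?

Group the elements by complementary pair {x, 14−x}: {2,12}, {3,11}, {4,10}, …, giving 5 two-element pairs; the single value 7 (it cannot pair with itself since the integers are distinct); and 5 integers whose partner 14−x falls outside [2,17].
Treating each of those 11 groups as a pigeonhole, one can pick one integer per group — 11 integers — with no two summing to 14.
The 12th integer lands in an occupied pair, forcing a sum of 14.

12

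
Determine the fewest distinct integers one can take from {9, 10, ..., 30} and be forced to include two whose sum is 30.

Two chosen integers sum to 30 exactly when both halves of some pair {x, 30−x} with 9 ≤ x ≤ 30−x ≤ 21 are chosen — 6 such pairs.
The remaining 10 elements (those with no distinct partner in range) can never complete a 30-sum, so the worst case takes all of them and one from each pair: 10 + 6 = 16.
The 17th integer has to be the second member of some pair, so 16 + 1 = 17.

17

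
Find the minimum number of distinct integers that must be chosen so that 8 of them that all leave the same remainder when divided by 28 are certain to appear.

197

Pigeonhole: the 28 residue classes mod 28 are the pigeonholes.
With 196 integers one could put 7 in each residue class and have no class reach 8.
The 197th integer pushes some class to 8, so 28·7 + 1 = 197.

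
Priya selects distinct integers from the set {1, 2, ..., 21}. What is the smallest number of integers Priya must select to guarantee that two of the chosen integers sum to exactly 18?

Group the elements by complementary pair {x, 18−x}: {1,17}, {2,16}, {3,15}, …, giving 8 two-element pairs; the single value 9 (it cannot pair with itself since the integers are distinct); and 4 integers whose partner 18−x falls outside [1,21].
By the pigeonhole principle, treating each of those 13 groups as a pigeonhole, one can pick one integer per group — 13 integers — with no two summing to 18.
The 14th integer lands in an occupied pair, forcing a sum of 18.

14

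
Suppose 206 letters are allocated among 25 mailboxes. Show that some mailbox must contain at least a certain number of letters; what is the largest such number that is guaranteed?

9

By pigeonhole, the 25 mailboxes are the holes and the 206 letters are the pigeons.
If every mailbox held at most 8 letters, the total would be at most 25 × 8 = 200, which is less than 206.
So some mailbox holds at least ⌈206/25⌉ = 9 letters.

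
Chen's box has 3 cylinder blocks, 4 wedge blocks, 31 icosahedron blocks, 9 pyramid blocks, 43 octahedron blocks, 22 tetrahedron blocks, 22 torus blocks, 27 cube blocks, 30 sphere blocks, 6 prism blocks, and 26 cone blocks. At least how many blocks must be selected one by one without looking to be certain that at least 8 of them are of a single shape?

Pigeonhole: put each drawn block into a box by shape. The largest draw with every box below 8 takes min(count, 7) from each shape; shapes with fewer than 7 contribute all they have.
Σ min(cᵢ, 7) = 3 + 4 + 7 + 7 + 7 + 7 + 7 + 7 + 7 + 6 + 7 = 69.
Draw number 69 + 1 = 70 must push one box to 8.

70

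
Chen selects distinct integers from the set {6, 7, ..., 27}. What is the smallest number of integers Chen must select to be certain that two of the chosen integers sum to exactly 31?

13

Two chosen integers sum to 31 exactly when both halves of some pair {x, 31−x} with 6 ≤ x ≤ 31−x ≤ 25 are chosen — 10 such pairs.
The remaining 2 elements (those with no distinct partner in range) can never complete a 31-sum, so the worst case takes all of them and one from each pair: 2 + 10 = 12.
By pigeonhole, the 13th integer has to be the second member of some pair, so 12 + 1 = 13.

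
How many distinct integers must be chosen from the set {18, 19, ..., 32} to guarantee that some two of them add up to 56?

Group the elements by complementary pair {x, 56−x}: {24,32}, {25,31}, {26,30}, …, giving 4 two-element pairs, the single value 28 (it cannot pair with itself since the integers are distinct), and 6 integers whose partner 56−x falls outside [18,32].
By the pigeonhole principle, treating each of those 11 groups as a pigeonhole, one can pick one integer per group — 11 integers — with no two summing to 56.
The 12th integer lands in an occupied pair, forcing a sum of 56.

12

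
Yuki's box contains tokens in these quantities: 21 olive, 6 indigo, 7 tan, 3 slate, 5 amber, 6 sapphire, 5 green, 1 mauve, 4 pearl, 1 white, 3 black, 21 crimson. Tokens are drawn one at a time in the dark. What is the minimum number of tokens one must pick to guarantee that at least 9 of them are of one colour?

58

Pigeonhole: the 12 colours are the holes; the tokens drawn are the pigeons.
To avoid 9 of any one colour, the worst case takes at most 8 of each colour, or every token of a colour that has fewer than 8.
That gives 8 + 6 + 7 + 3 + 5 + 6 + 5 + 1 + 4 + 1 + 3 + 8 = 57 tokens with no colour reaching 9.
The next token forces some colour to 9, so 57 + 1 = 58.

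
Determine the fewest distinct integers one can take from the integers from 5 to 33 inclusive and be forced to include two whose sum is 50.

22

Group the elements by complementary pair {x, 50−x}: {17,33}, {18,32}, {19,31}, …, giving 8 two-element pairs, the single value 25 (it cannot pair with itself since the integers are distinct), and 12 integers whose partner 50−x falls outside [5,33].
Treating each of those 21 groups as a pigeonhole, one can pick one integer per group — 21 integers — with no two summing to 50.
The 22nd integer lands in an occupied pair, forcing a sum of 50.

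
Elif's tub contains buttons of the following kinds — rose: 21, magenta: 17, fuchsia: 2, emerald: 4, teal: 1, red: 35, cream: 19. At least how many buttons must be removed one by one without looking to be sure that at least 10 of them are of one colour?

Put each drawn button into a box by colour. The largest draw with every box below 10 takes min(count, 9) from each colour; colours with fewer than 9 contribute all they have.
Σ min(cᵢ, 9) = 9 + 9 + 2 + 4 + 1 + 9 + 9 = 43.
Draw number 43 + 1 = 44 must push one box to 10.

44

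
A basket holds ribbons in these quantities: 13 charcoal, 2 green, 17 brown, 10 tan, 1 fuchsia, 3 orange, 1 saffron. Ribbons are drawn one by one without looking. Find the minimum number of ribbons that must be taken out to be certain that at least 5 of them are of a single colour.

20

Put each drawn ribbon into a box by colour. The largest draw with every box below 5 takes min(count, 4) from each colour; colours with fewer than 4 contribute all they have.
Σ min(cᵢ, 4) = 4 + 2 + 4 + 4 + 1 + 3 + 1 = 19.
Draw number 19 + 1 = 20 must push one box to 5.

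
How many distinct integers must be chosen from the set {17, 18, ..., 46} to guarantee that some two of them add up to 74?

22

A set avoiding the sum 74 can contain at most one of each pair {x, 74−x}, plus the 12 elements whose complement lies outside the range or equal to its own complement.
The integers 17, …, 37 (21 of them) are such a set: any two sum to at least 17+18 = 35 and at most 36+37 = 73 < 74.
By pigeonhole, any 22nd integer completes one of the 9 pairs, so 22 choices force a sum of 74.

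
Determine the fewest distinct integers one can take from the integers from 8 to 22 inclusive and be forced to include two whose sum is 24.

Two chosen integers sum to 24 exactly when both halves of some pair {x, 24−x} with 8 ≤ x ≤ 24−x ≤ 16 are chosen — 4 such pairs.
The remaining 7 elements (those with no distinct partner in range) can never complete a 24-sum, so the worst case takes all of them and one from each pair: 7 + 4 = 11.
The 12th integer has to be the second member of some pair, so 11 + 1 = 12.

12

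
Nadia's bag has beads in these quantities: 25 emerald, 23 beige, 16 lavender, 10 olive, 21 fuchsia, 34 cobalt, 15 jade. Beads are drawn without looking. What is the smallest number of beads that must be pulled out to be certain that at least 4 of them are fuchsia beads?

127

In the worst case for collecting fuchsia beads, every non-fuchsia bead comes out first.
There are 25 + 23 + 16 + 10 + 34 + 15 = 123 non-fuchsia beads altogether.
After those, each further bead must be fuchsia, so 123 + 4 = 127 draws guarantee 4 fuchsia beads.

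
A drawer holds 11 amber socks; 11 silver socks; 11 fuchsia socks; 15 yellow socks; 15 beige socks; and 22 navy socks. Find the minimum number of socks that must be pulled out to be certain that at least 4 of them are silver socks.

In the worst case for collecting silver socks, every non-silver sock comes out first.
There are 11 + 11 + 15 + 15 + 22 = 74 non-silver socks altogether.
After those, each further sock must be silver, so 74 + 4 = 78 draws guarantee 4 silver socks.

78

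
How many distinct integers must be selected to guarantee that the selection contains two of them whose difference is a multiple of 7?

Integers whose pairwise differences are multiples of 7 are exactly those sharing a remainder mod 7. The 7 residue classes mod 7 are the pigeonholes.
With 7 integers one could put 1 in each residue class and have no class reach 2.
The 8th integer pushes some class to 2, so 7·1 + 1 = 8.

8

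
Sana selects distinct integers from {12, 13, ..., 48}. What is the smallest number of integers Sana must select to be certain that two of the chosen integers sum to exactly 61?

Group the elements by complementary pair {x, 61−x}: {13,48}, {14,47}, {15,46}, …, giving 18 two-element pairs and 1 integer whose partner 61−x falls outside [12,48].
By pigeonhole, treating each of those 19 groups as a pigeonhole, one can pick one integer per group — 19 integers — with no two summing to 61.
The 20th integer lands in an occupied pair, forcing a sum of 61.

20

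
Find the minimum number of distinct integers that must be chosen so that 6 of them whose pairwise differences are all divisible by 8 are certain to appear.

Integers whose pairwise differences are multiples of 8 are exactly those sharing a remainder mod 8. By the pigeonhole principle, the 8 residue classes mod 8 are the pigeonholes.
With 40 integers one could put 5 in each residue class and have no class reach 6.
The 41st integer pushes some class to 6, so 8·5 + 1 = 41.

41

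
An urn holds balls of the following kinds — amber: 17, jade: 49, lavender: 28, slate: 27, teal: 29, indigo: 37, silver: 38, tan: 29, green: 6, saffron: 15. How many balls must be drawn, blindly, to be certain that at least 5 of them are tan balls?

251

In the worst case for collecting tan balls, every non-tan ball comes out first.
There are 17 + 49 + 28 + 27 + 29 + 37 + 38 + 6 + 15 = 246 non-tan balls altogether.
After those, each further ball must be tan, so 246 + 5 = 251 draws guarantee 5 tan balls.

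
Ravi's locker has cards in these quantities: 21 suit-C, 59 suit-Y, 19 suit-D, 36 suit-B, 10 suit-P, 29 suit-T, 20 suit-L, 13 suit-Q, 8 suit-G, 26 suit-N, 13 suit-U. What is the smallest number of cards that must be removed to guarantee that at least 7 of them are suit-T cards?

232

In the worst case for collecting suit-T cards, every non-suit-T card comes out first.
There are 21 + 59 + 19 + 36 + 10 + 20 + 13 + 8 + 26 + 13 = 225 non-suit-T cards altogether.
After those, each further card must be suit-T, so 225 + 7 = 232 draws guarantee 7 suit-T cards.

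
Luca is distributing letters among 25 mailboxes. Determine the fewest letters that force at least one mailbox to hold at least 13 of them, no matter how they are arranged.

With 300 letters one could put exactly 12 in each of the 25 mailboxes, and no mailbox would reach 13.
By pigeonhole, one more letter must land in a mailbox that already has 12, giving it 13.
So 25 × 12 + 1 = 301 letters are required.

301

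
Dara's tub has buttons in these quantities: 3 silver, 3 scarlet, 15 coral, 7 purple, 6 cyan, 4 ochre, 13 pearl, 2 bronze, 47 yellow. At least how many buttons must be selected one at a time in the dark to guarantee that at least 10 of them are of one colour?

53

The 9 colours are the holes; the buttons drawn are the pigeons.
To avoid 10 of any one colour, the worst case takes at most 9 of each colour, or every button of a colour that has fewer than 9.
That gives 3 + 3 + 9 + 7 + 6 + 4 + 9 + 2 + 9 = 52 buttons with no colour reaching 10.
The next button forces some colour to 10, so 52 + 1 = 53.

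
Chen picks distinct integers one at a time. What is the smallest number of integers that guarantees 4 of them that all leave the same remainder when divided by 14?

The 14 residue classes mod 14 are the pigeonholes.
With 42 integers one could put 3 in each residue class and have no class reach 4.
The 43rd integer pushes some class to 4, so 14·3 + 1 = 43.

43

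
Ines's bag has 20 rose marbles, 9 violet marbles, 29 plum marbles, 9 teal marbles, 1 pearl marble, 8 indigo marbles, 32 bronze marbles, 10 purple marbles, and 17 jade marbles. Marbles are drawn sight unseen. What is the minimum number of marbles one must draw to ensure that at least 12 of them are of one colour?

82

Put each drawn marble into a box by colour. The largest draw with every box below 12 takes min(count, 11) from each colour; colours with fewer than 11 contribute all they have.
Σ min(cᵢ, 11) = 11 + 9 + 11 + 9 + 1 + 8 + 11 + 10 + 11 = 81.
Draw number 81 + 1 = 82 must push one box to 12.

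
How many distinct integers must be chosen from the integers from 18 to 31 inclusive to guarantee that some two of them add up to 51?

Two chosen integers sum to 51 exactly when both halves of some pair {x, 51−x} with 20 ≤ x ≤ 51−x ≤ 31 are chosen — 6 such pairs.
The remaining 2 elements (those with no distinct partner in range) can never complete a 51-sum, so the worst case takes all of them and one from each pair: 2 + 6 = 8.
By pigeonhole, the 9th integer has to be the second member of some pair, so 8 + 1 = 9.

9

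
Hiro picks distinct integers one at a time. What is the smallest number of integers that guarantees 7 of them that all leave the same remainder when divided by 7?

43

By pigeonhole, the 7 residue classes mod 7 are the pigeonholes.
With 42 integers one could put 6 in each residue class and have no class reach 7.
The 43rd integer pushes some class to 7, so 7·6 + 1 = 43.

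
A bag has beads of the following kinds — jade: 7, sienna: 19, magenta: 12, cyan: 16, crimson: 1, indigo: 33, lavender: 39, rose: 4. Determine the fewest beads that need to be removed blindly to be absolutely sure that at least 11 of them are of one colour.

63

An adversary could hand out at most 10 beads per colour (jade, crimson, rose run out sooner): 7 + 10 + 10 + 10 + 1 + 10 + 10 + 4 = 62 beads and still no colour has 11.
By pigeonhole, one more bead lands in a colour already at 10, so 63 draws are enough and 62 are not.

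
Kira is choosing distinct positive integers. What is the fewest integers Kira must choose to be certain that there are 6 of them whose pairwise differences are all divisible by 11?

56

Integers whose pairwise differences are multiples of 11 are exactly those sharing a remainder mod 11. By pigeonhole, the 11 residue classes mod 11 are the pigeonholes.
With 55 integers one could put 5 in each residue class and have no class reach 6.
The 56th integer pushes some class to 6, so 11·5 + 1 = 56.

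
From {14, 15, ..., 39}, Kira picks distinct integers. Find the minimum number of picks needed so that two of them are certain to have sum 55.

Group the elements by complementary pair {x, 55−x}: {16,39}, {17,38}, {18,37}, …, giving 12 two-element pairs and 2 integers whose partner 55−x falls outside [14,39].
By the pigeonhole principle, treating each of those 14 groups as a pigeonhole, one can pick one integer per group — 14 integers — with no two summing to 55.
The 15th integer lands in an occupied pair, forcing a sum of 55.

15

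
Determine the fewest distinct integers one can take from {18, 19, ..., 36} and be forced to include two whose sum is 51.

12

A set avoiding the sum 51 can contain at most one of each pair {x, 51−x}, plus the 3 elements whose complement lies outside the range.
The integers 26, …, 36 (11 of them) are such a set: any two sum to at least 26+27 = 53 > 51.
By the pigeonhole principle, any 12th integer completes one of the 8 pairs, so 12 choices force a sum of 51.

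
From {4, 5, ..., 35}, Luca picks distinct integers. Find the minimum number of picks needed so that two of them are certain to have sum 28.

Group the elements by complementary pair {x, 28−x}: {4,24}, {5,23}, {6,22}, …, giving 10 two-element pairs; the single value 14 (it cannot pair with itself since the integers are distinct); and 11 integers whose partner 28−x falls outside [4,35].
Treating each of those 22 groups as a pigeonhole, one can pick one integer per group — 22 integers — with no two summing to 28.
The 23rd integer lands in an occupied pair, forcing a sum of 28.

23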